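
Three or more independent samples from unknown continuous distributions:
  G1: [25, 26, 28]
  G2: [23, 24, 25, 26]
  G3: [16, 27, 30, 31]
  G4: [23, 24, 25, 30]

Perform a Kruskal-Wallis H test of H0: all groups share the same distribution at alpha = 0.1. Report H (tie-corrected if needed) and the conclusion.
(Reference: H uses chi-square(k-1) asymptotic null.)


Step 1: Combine all N = 15 observations and assign midranks.
sorted (value, group, rank): (16,G3,1), (23,G2,2.5), (23,G4,2.5), (24,G2,4.5), (24,G4,4.5), (25,G1,7), (25,G2,7), (25,G4,7), (26,G1,9.5), (26,G2,9.5), (27,G3,11), (28,G1,12), (30,G3,13.5), (30,G4,13.5), (31,G3,15)
Step 2: Sum ranks within each group.
R_1 = 28.5 (n_1 = 3)
R_2 = 23.5 (n_2 = 4)
R_3 = 40.5 (n_3 = 4)
R_4 = 27.5 (n_4 = 4)
Step 3: H = 12/(N(N+1)) * sum(R_i^2/n_i) - 3(N+1)
     = 12/(15*16) * (28.5^2/3 + 23.5^2/4 + 40.5^2/4 + 27.5^2/4) - 3*16
     = 0.050000 * 1007.94 - 48
     = 2.396875.
Step 4: Ties present; correction factor C = 1 - 48/(15^3 - 15) = 0.985714. Corrected H = 2.396875 / 0.985714 = 2.431612.
Step 5: Under H0, H ~ chi^2(3); p-value = 0.487777.
Step 6: alpha = 0.1. fail to reject H0.

H = 2.4316, df = 3, p = 0.487777, fail to reject H0.


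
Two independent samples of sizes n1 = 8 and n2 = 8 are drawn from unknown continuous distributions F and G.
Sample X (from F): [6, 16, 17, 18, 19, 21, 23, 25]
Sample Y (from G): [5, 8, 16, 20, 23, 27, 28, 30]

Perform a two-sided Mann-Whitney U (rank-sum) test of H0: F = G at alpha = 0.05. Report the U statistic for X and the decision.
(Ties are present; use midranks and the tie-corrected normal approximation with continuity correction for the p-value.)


Step 1: Combine and sort all 16 observations; assign midranks.
sorted (value, group): (5,Y), (6,X), (8,Y), (16,X), (16,Y), (17,X), (18,X), (19,X), (20,Y), (21,X), (23,X), (23,Y), (25,X), (27,Y), (28,Y), (30,Y)
ranks: 5->1, 6->2, 8->3, 16->4.5, 16->4.5, 17->6, 18->7, 19->8, 20->9, 21->10, 23->11.5, 23->11.5, 25->13, 27->14, 28->15, 30->16
Step 2: Rank sum for X: R1 = 2 + 4.5 + 6 + 7 + 8 + 10 + 11.5 + 13 = 62.
Step 3: U_X = R1 - n1(n1+1)/2 = 62 - 8*9/2 = 62 - 36 = 26.
       U_Y = n1*n2 - U_X = 64 - 26 = 38.
Step 4: Ties are present, so use the tie-corrected normal approximation (with continuity correction) for the p-value.
Step 5: p-value = 0.562949; compare to alpha = 0.05. fail to reject H0.

U_X = 26, p = 0.562949, fail to reject H0 at alpha = 0.05.


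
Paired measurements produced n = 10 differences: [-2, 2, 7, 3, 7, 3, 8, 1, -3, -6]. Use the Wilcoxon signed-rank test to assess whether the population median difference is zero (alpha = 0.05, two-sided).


Step 1: Drop any zero differences (none here) and take |d_i|.
|d| = [2, 2, 7, 3, 7, 3, 8, 1, 3, 6]
Step 2: Midrank |d_i| (ties get averaged ranks).
ranks: |2|->2.5, |2|->2.5, |7|->8.5, |3|->5, |7|->8.5, |3|->5, |8|->10, |1|->1, |3|->5, |6|->7
Step 3: Attach original signs; sum ranks with positive sign and with negative sign.
W+ = 2.5 + 8.5 + 5 + 8.5 + 5 + 10 + 1 = 40.5
W- = 2.5 + 5 + 7 = 14.5
(Check: W+ + W- = 55 should equal n(n+1)/2 = 55.)
Step 4: Test statistic W = min(W+, W-) = 14.5.
Step 5: Ties in |d|, so use the tie-corrected normal approximation.
        E[W] = n(n+1)/4 = 10*11/4 = 27.5.
        Tie groups: |d|=2 (t=2), |d|=3 (t=3), |d|=7 (t=2); sum(t^3 - t) = 36.
        Var[W] = n(n+1)(2n+1)/24 - sum(t^3-t)/48 = 2310/24 - 36/48 = 95.5.
        z = (W - E[W]) / sqrt(Var[W]) = (14.5 - 27.5) / 9.7724 = -1.3303.
        Two-sided p = 2*Phi(z) = 0.183427.
Step 6: alpha = 0.05. fail to reject H0.

W+ = 40.5, W- = 14.5, W = min = 14.5, p = 0.183427, fail to reject H0.


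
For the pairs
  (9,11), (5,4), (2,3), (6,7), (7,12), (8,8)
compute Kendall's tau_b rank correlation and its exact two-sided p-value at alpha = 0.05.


Step 1: Enumerate the 15 unordered pairs (i,j) with i<j and classify each by sign(x_j-x_i) * sign(y_j-y_i).
  (1,2):dx=-4,dy=-7->C; (1,3):dx=-7,dy=-8->C; (1,4):dx=-3,dy=-4->C; (1,5):dx=-2,dy=+1->D
  (1,6):dx=-1,dy=-3->C; (2,3):dx=-3,dy=-1->C; (2,4):dx=+1,dy=+3->C; (2,5):dx=+2,dy=+8->C
  (2,6):dx=+3,dy=+4->C; (3,4):dx=+4,dy=+4->C; (3,5):dx=+5,dy=+9->C; (3,6):dx=+6,dy=+5->C
  (4,5):dx=+1,dy=+5->C; (4,6):dx=+2,dy=+1->C; (5,6):dx=+1,dy=-4->D
Step 2: C = 13, D = 2, total pairs = 15.
Step 3: tau = (C - D)/(n(n-1)/2) = (13 - 2)/15 = 0.733333.
Step 4: Exact two-sided p-value (enumerate n! = 720 permutations of y under H0): p = 0.055556.
Step 5: alpha = 0.05. fail to reject H0.

tau_b = 0.7333 (C=13, D=2), p = 0.055556, fail to reject H0.


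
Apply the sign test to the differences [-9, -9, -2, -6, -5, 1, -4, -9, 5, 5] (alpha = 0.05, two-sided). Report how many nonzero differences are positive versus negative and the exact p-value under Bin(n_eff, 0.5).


Step 1: Discard zero differences. Original n = 10; n_eff = number of nonzero differences = 10.
Nonzero differences (with sign): -9, -9, -2, -6, -5, +1, -4, -9, +5, +5
Step 2: Count signs: positive = 3, negative = 7.
Step 3: Under H0: P(positive) = 0.5, so the number of positives S ~ Bin(10, 0.5).
Step 4: Two-sided exact p-value = sum of Bin(10,0.5) probabilities at or below the observed probability = 0.343750.
Step 5: alpha = 0.05. fail to reject H0.

n_eff = 10, pos = 3, neg = 7, p = 0.343750, fail to reject H0.


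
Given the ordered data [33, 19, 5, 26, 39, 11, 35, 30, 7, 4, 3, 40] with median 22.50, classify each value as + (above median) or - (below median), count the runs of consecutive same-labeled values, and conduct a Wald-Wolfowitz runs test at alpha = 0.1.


Step 1: Compute median = 22.50; label A = above, B = below.
Labels in order: ABBAABAABBBA  (n_A = 6, n_B = 6)
Step 2: Count runs R = 7.
Step 3: Under H0 (random ordering), E[R] = 2*n_A*n_B/(n_A+n_B) + 1 = 2*6*6/12 + 1 = 7.0000.
        Var[R] = 2*n_A*n_B*(2*n_A*n_B - n_A - n_B) / ((n_A+n_B)^2 * (n_A+n_B-1)) = 4320/1584 = 2.7273.
        SD[R] = 1.6514.
Step 4: R = E[R], so z = 0 with no continuity correction.
Step 5: Two-sided p-value via normal approximation = 2*(1 - Phi(|z|)) = 1.000000.
Step 6: alpha = 0.1. fail to reject H0.

R = 7, z = 0.0000, p = 1.000000, fail to reject H0.


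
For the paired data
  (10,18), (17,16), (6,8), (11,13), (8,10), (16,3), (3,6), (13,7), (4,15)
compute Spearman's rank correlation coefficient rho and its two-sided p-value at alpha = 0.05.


Step 1: Rank x and y separately (midranks; no ties here).
rank(x): 10->5, 17->9, 6->3, 11->6, 8->4, 16->8, 3->1, 13->7, 4->2
rank(y): 18->9, 16->8, 8->4, 13->6, 10->5, 3->1, 6->2, 7->3, 15->7
Step 2: d_i = R_x(i) - R_y(i); compute d_i^2.
  (5-9)^2=16, (9-8)^2=1, (3-4)^2=1, (6-6)^2=0, (4-5)^2=1, (8-1)^2=49, (1-2)^2=1, (7-3)^2=16, (2-7)^2=25
sum(d^2) = 110.
Step 3: rho = 1 - 6*110 / (9*(9^2 - 1)) = 1 - 660/720 = 0.083333.
Step 4: Under H0, t = rho * sqrt((n-2)/(1-rho^2)) = 0.2212 ~ t(7).
Step 5: Two-sided p-value from the t-distribution with 7 df = 0.831214.
Step 6: alpha = 0.05. fail to reject H0.

rho = 0.0833, p = 0.831214, fail to reject H0 at alpha = 0.05.


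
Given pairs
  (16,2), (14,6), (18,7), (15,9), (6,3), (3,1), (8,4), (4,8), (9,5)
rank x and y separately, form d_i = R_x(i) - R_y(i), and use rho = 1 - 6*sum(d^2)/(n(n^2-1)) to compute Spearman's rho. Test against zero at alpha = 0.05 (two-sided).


Step 1: Rank x and y separately (midranks; no ties here).
rank(x): 16->8, 14->6, 18->9, 15->7, 6->3, 3->1, 8->4, 4->2, 9->5
rank(y): 2->2, 6->6, 7->7, 9->9, 3->3, 1->1, 4->4, 8->8, 5->5
Step 2: d_i = R_x(i) - R_y(i); compute d_i^2.
  (8-2)^2=36, (6-6)^2=0, (9-7)^2=4, (7-9)^2=4, (3-3)^2=0, (1-1)^2=0, (4-4)^2=0, (2-8)^2=36, (5-5)^2=0
sum(d^2) = 80.
Step 3: rho = 1 - 6*80 / (9*(9^2 - 1)) = 1 - 480/720 = 0.333333.
Step 4: Under H0, t = rho * sqrt((n-2)/(1-rho^2)) = 0.9354 ~ t(7).
Step 5: Two-sided p-value from the t-distribution with 7 df = 0.380713.
Step 6: alpha = 0.05. fail to reject H0.

rho = 0.3333, p = 0.380713, fail to reject H0 at alpha = 0.05.


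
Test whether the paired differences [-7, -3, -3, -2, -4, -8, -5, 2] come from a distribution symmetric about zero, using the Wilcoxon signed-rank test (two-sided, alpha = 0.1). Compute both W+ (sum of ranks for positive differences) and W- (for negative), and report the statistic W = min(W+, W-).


Step 1: Drop any zero differences (none here) and take |d_i|.
|d| = [7, 3, 3, 2, 4, 8, 5, 2]
Step 2: Midrank |d_i| (ties get averaged ranks).
ranks: |7|->7, |3|->3.5, |3|->3.5, |2|->1.5, |4|->5, |8|->8, |5|->6, |2|->1.5
Step 3: Attach original signs; sum ranks with positive sign and with negative sign.
W+ = 1.5 = 1.5
W- = 7 + 3.5 + 3.5 + 1.5 + 5 + 8 + 6 = 34.5
(Check: W+ + W- = 36 should equal n(n+1)/2 = 36.)
Step 4: Test statistic W = min(W+, W-) = 1.5.
Step 5: Ties in |d|, so use the tie-corrected normal approximation.
        E[W] = n(n+1)/4 = 8*9/4 = 18.
        Tie groups: |d|=2 (t=2), |d|=3 (t=2); sum(t^3 - t) = 12.
        Var[W] = n(n+1)(2n+1)/24 - sum(t^3-t)/48 = 1224/24 - 12/48 = 50.75.
        z = (W - E[W]) / sqrt(Var[W]) = (1.5 - 18) / 7.1239 = -2.3161.
        Two-sided p = 2*Phi(z) = 0.020550.
Step 6: alpha = 0.1. reject H0.

W+ = 1.5, W- = 34.5, W = min = 1.5, p = 0.020550, reject H0.


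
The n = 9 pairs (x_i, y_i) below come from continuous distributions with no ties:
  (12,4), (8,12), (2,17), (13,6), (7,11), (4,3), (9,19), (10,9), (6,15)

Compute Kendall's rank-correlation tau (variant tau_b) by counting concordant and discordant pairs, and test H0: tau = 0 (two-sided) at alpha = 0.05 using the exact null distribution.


Step 1: Enumerate the 36 unordered pairs (i,j) with i<j and classify each by sign(x_j-x_i) * sign(y_j-y_i).
  (1,2):dx=-4,dy=+8->D; (1,3):dx=-10,dy=+13->D; (1,4):dx=+1,dy=+2->C; (1,5):dx=-5,dy=+7->D
  (1,6):dx=-8,dy=-1->C; (1,7):dx=-3,dy=+15->D; (1,8):dx=-2,dy=+5->D; (1,9):dx=-6,dy=+11->D
  (2,3):dx=-6,dy=+5->D; (2,4):dx=+5,dy=-6->D; (2,5):dx=-1,dy=-1->C; (2,6):dx=-4,dy=-9->C
  (2,7):dx=+1,dy=+7->C; (2,8):dx=+2,dy=-3->D; (2,9):dx=-2,dy=+3->D; (3,4):dx=+11,dy=-11->D
  (3,5):dx=+5,dy=-6->D; (3,6):dx=+2,dy=-14->D; (3,7):dx=+7,dy=+2->C; (3,8):dx=+8,dy=-8->D
  (3,9):dx=+4,dy=-2->D; (4,5):dx=-6,dy=+5->D; (4,6):dx=-9,dy=-3->C; (4,7):dx=-4,dy=+13->D
  (4,8):dx=-3,dy=+3->D; (4,9):dx=-7,dy=+9->D; (5,6):dx=-3,dy=-8->C; (5,7):dx=+2,dy=+8->C
  (5,8):dx=+3,dy=-2->D; (5,9):dx=-1,dy=+4->D; (6,7):dx=+5,dy=+16->C; (6,8):dx=+6,dy=+6->C
  (6,9):dx=+2,dy=+12->C; (7,8):dx=+1,dy=-10->D; (7,9):dx=-3,dy=-4->C; (8,9):dx=-4,dy=+6->D
Step 2: C = 13, D = 23, total pairs = 36.
Step 3: tau = (C - D)/(n(n-1)/2) = (13 - 23)/36 = -0.277778.
Step 4: Exact two-sided p-value (enumerate n! = 362880 permutations of y under H0): p = 0.358488.
Step 5: alpha = 0.05. fail to reject H0.

tau_b = -0.2778 (C=13, D=23), p = 0.358488, fail to reject H0.


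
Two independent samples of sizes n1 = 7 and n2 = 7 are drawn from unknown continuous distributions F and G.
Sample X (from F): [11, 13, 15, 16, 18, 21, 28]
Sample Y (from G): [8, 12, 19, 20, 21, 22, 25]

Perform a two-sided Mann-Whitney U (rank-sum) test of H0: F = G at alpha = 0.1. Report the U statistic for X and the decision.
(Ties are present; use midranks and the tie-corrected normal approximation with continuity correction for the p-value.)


Step 1: Combine and sort all 14 observations; assign midranks.
sorted (value, group): (8,Y), (11,X), (12,Y), (13,X), (15,X), (16,X), (18,X), (19,Y), (20,Y), (21,X), (21,Y), (22,Y), (25,Y), (28,X)
ranks: 8->1, 11->2, 12->3, 13->4, 15->5, 16->6, 18->7, 19->8, 20->9, 21->10.5, 21->10.5, 22->12, 25->13, 28->14
Step 2: Rank sum for X: R1 = 2 + 4 + 5 + 6 + 7 + 10.5 + 14 = 48.5.
Step 3: U_X = R1 - n1(n1+1)/2 = 48.5 - 7*8/2 = 48.5 - 28 = 20.5.
       U_Y = n1*n2 - U_X = 49 - 20.5 = 28.5.
Step 4: Ties are present, so use the tie-corrected normal approximation (with continuity correction) for the p-value.
Step 5: p-value = 0.654365; compare to alpha = 0.1. fail to reject H0.

U_X = 20.5, p = 0.654365, fail to reject H0 at alpha = 0.1.


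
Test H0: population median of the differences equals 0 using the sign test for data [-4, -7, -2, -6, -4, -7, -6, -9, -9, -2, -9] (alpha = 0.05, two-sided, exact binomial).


Step 1: Discard zero differences. Original n = 11; n_eff = number of nonzero differences = 11.
Nonzero differences (with sign): -4, -7, -2, -6, -4, -7, -6, -9, -9, -2, -9
Step 2: Count signs: positive = 0, negative = 11.
Step 3: Under H0: P(positive) = 0.5, so the number of positives S ~ Bin(11, 0.5).
Step 4: Two-sided exact p-value = sum of Bin(11,0.5) probabilities at or below the observed probability = 0.000977.
Step 5: alpha = 0.05. reject H0.

n_eff = 11, pos = 0, neg = 11, p = 0.000977, reject H0.


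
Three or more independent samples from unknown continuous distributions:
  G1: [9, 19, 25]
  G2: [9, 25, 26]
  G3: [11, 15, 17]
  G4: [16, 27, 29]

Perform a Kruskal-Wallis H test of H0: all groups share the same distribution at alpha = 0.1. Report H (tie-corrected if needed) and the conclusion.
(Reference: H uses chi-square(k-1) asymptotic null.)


Step 1: Combine all N = 12 observations and assign midranks.
sorted (value, group, rank): (9,G1,1.5), (9,G2,1.5), (11,G3,3), (15,G3,4), (16,G4,5), (17,G3,6), (19,G1,7), (25,G1,8.5), (25,G2,8.5), (26,G2,10), (27,G4,11), (29,G4,12)
Step 2: Sum ranks within each group.
R_1 = 17 (n_1 = 3)
R_2 = 20 (n_2 = 3)
R_3 = 13 (n_3 = 3)
R_4 = 28 (n_4 = 3)
Step 3: H = 12/(N(N+1)) * sum(R_i^2/n_i) - 3(N+1)
     = 12/(12*13) * (17^2/3 + 20^2/3 + 13^2/3 + 28^2/3) - 3*13
     = 0.076923 * 547.333 - 39
     = 3.102564.
Step 4: Ties present; correction factor C = 1 - 12/(12^3 - 12) = 0.993007. Corrected H = 3.102564 / 0.993007 = 3.124413.
Step 5: Under H0, H ~ chi^2(3); p-value = 0.372838.
Step 6: alpha = 0.1. fail to reject H0.

H = 3.1244, df = 3, p = 0.372838, fail to reject H0.


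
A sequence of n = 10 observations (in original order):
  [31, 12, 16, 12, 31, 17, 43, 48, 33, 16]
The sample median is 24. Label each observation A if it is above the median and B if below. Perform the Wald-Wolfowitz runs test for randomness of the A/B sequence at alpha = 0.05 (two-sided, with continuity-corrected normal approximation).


Step 1: Compute median = 24; label A = above, B = below.
Labels in order: ABBBABAAAB  (n_A = 5, n_B = 5)
Step 2: Count runs R = 6.
Step 3: Under H0 (random ordering), E[R] = 2*n_A*n_B/(n_A+n_B) + 1 = 2*5*5/10 + 1 = 6.0000.
        Var[R] = 2*n_A*n_B*(2*n_A*n_B - n_A - n_B) / ((n_A+n_B)^2 * (n_A+n_B-1)) = 2000/900 = 2.2222.
        SD[R] = 1.4907.
Step 4: R = E[R], so z = 0 with no continuity correction.
Step 5: Two-sided p-value via normal approximation = 2*(1 - Phi(|z|)) = 1.000000.
Step 6: alpha = 0.05. fail to reject H0.

R = 6, z = 0.0000, p = 1.000000, fail to reject H0.


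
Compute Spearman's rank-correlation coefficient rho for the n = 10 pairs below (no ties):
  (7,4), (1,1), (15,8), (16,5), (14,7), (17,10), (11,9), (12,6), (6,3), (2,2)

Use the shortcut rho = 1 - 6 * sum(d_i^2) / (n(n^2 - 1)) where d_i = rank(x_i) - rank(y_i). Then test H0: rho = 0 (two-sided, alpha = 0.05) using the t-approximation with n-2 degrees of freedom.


Step 1: Rank x and y separately (midranks; no ties here).
rank(x): 7->4, 1->1, 15->8, 16->9, 14->7, 17->10, 11->5, 12->6, 6->3, 2->2
rank(y): 4->4, 1->1, 8->8, 5->5, 7->7, 10->10, 9->9, 6->6, 3->3, 2->2
Step 2: d_i = R_x(i) - R_y(i); compute d_i^2.
  (4-4)^2=0, (1-1)^2=0, (8-8)^2=0, (9-5)^2=16, (7-7)^2=0, (10-10)^2=0, (5-9)^2=16, (6-6)^2=0, (3-3)^2=0, (2-2)^2=0
sum(d^2) = 32.
Step 3: rho = 1 - 6*32 / (10*(10^2 - 1)) = 1 - 192/990 = 0.806061.
Step 4: Under H0, t = rho * sqrt((n-2)/(1-rho^2)) = 3.8522 ~ t(8).
Step 5: Two-sided p-value from the t-distribution with 8 df = 0.004862.
Step 6: alpha = 0.05. reject H0.

rho = 0.8061, p = 0.004862, reject H0 at alpha = 0.05.


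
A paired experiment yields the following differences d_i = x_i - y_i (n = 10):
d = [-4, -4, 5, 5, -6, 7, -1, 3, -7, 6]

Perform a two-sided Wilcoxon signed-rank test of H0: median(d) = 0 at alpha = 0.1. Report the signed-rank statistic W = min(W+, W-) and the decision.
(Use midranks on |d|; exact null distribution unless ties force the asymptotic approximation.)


Step 1: Drop any zero differences (none here) and take |d_i|.
|d| = [4, 4, 5, 5, 6, 7, 1, 3, 7, 6]
Step 2: Midrank |d_i| (ties get averaged ranks).
ranks: |4|->3.5, |4|->3.5, |5|->5.5, |5|->5.5, |6|->7.5, |7|->9.5, |1|->1, |3|->2, |7|->9.5, |6|->7.5
Step 3: Attach original signs; sum ranks with positive sign and with negative sign.
W+ = 5.5 + 5.5 + 9.5 + 2 + 7.5 = 30
W- = 3.5 + 3.5 + 7.5 + 1 + 9.5 = 25
(Check: W+ + W- = 55 should equal n(n+1)/2 = 55.)
Step 4: Test statistic W = min(W+, W-) = 25.
Step 5: Ties in |d|, so use the tie-corrected normal approximation.
        E[W] = n(n+1)/4 = 10*11/4 = 27.5.
        Tie groups: |d|=4 (t=2), |d|=5 (t=2), |d|=6 (t=2), |d|=7 (t=2); sum(t^3 - t) = 24.
        Var[W] = n(n+1)(2n+1)/24 - sum(t^3-t)/48 = 2310/24 - 24/48 = 95.75.
        z = (W - E[W]) / sqrt(Var[W]) = (25 - 27.5) / 9.7852 = -0.2555.
        Two-sided p = 2*Phi(z) = 0.798346.
Step 6: alpha = 0.1. fail to reject H0.

W+ = 30, W- = 25, W = min = 25, p = 0.798346, fail to reject H0.


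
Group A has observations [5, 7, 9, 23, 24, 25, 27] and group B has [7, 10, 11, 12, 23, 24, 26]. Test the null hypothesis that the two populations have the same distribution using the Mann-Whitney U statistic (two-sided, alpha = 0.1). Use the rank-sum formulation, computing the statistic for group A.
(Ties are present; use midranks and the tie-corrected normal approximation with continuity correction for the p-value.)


Step 1: Combine and sort all 14 observations; assign midranks.
sorted (value, group): (5,X), (7,X), (7,Y), (9,X), (10,Y), (11,Y), (12,Y), (23,X), (23,Y), (24,X), (24,Y), (25,X), (26,Y), (27,X)
ranks: 5->1, 7->2.5, 7->2.5, 9->4, 10->5, 11->6, 12->7, 23->8.5, 23->8.5, 24->10.5, 24->10.5, 25->12, 26->13, 27->14
Step 2: Rank sum for X: R1 = 1 + 2.5 + 4 + 8.5 + 10.5 + 12 + 14 = 52.5.
Step 3: U_X = R1 - n1(n1+1)/2 = 52.5 - 7*8/2 = 52.5 - 28 = 24.5.
       U_Y = n1*n2 - U_X = 49 - 24.5 = 24.5.
Step 4: Ties are present, so use the tie-corrected normal approximation (with continuity correction) for the p-value.
Step 5: p-value = 1.000000; compare to alpha = 0.1. fail to reject H0.

U_X = 24.5, p = 1.000000, fail to reject H0 at alpha = 0.1.


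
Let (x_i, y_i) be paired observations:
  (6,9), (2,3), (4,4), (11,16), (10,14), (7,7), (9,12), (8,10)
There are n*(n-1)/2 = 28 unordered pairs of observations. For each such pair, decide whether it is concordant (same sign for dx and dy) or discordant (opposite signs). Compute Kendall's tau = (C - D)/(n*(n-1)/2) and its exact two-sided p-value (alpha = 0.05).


Step 1: Enumerate the 28 unordered pairs (i,j) with i<j and classify each by sign(x_j-x_i) * sign(y_j-y_i).
  (1,2):dx=-4,dy=-6->C; (1,3):dx=-2,dy=-5->C; (1,4):dx=+5,dy=+7->C; (1,5):dx=+4,dy=+5->C
  (1,6):dx=+1,dy=-2->D; (1,7):dx=+3,dy=+3->C; (1,8):dx=+2,dy=+1->C; (2,3):dx=+2,dy=+1->C
  (2,4):dx=+9,dy=+13->C; (2,5):dx=+8,dy=+11->C; (2,6):dx=+5,dy=+4->C; (2,7):dx=+7,dy=+9->C
  (2,8):dx=+6,dy=+7->C; (3,4):dx=+7,dy=+12->C; (3,5):dx=+6,dy=+10->C; (3,6):dx=+3,dy=+3->C
  (3,7):dx=+5,dy=+8->C; (3,8):dx=+4,dy=+6->C; (4,5):dx=-1,dy=-2->C; (4,6):dx=-4,dy=-9->C
  (4,7):dx=-2,dy=-4->C; (4,8):dx=-3,dy=-6->C; (5,6):dx=-3,dy=-7->C; (5,7):dx=-1,dy=-2->C
  (5,8):dx=-2,dy=-4->C; (6,7):dx=+2,dy=+5->C; (6,8):dx=+1,dy=+3->C; (7,8):dx=-1,dy=-2->C
Step 2: C = 27, D = 1, total pairs = 28.
Step 3: tau = (C - D)/(n(n-1)/2) = (27 - 1)/28 = 0.928571.
Step 4: Exact two-sided p-value (enumerate n! = 40320 permutations of y under H0): p = 0.000397.
Step 5: alpha = 0.05. reject H0.

tau_b = 0.9286 (C=27, D=1), p = 0.000397, reject H0.


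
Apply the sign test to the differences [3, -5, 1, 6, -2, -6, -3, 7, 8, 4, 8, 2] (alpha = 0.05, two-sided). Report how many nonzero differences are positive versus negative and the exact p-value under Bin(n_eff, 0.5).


Step 1: Discard zero differences. Original n = 12; n_eff = number of nonzero differences = 12.
Nonzero differences (with sign): +3, -5, +1, +6, -2, -6, -3, +7, +8, +4, +8, +2
Step 2: Count signs: positive = 8, negative = 4.
Step 3: Under H0: P(positive) = 0.5, so the number of positives S ~ Bin(12, 0.5).
Step 4: Two-sided exact p-value = sum of Bin(12,0.5) probabilities at or below the observed probability = 0.387695.
Step 5: alpha = 0.05. fail to reject H0.

n_eff = 12, pos = 8, neg = 4, p = 0.387695, fail to reject H0.


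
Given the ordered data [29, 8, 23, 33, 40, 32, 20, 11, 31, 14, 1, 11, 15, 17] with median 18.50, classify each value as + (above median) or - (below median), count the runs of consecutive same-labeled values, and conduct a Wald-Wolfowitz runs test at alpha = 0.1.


Step 1: Compute median = 18.50; label A = above, B = below.
Labels in order: ABAAAAABABBBBB  (n_A = 7, n_B = 7)
Step 2: Count runs R = 6.
Step 3: Under H0 (random ordering), E[R] = 2*n_A*n_B/(n_A+n_B) + 1 = 2*7*7/14 + 1 = 8.0000.
        Var[R] = 2*n_A*n_B*(2*n_A*n_B - n_A - n_B) / ((n_A+n_B)^2 * (n_A+n_B-1)) = 8232/2548 = 3.2308.
        SD[R] = 1.7974.
Step 4: Continuity-corrected z = (R + 0.5 - E[R]) / SD[R] = (6 + 0.5 - 8.0000) / 1.7974 = -0.8345.
Step 5: Two-sided p-value via normal approximation = 2*(1 - Phi(|z|)) = 0.403986.
Step 6: alpha = 0.1. fail to reject H0.

R = 6, z = -0.8345, p = 0.403986, fail to reject H0.


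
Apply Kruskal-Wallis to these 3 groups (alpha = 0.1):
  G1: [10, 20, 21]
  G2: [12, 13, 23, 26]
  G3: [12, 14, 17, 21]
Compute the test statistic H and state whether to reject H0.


Step 1: Combine all N = 11 observations and assign midranks.
sorted (value, group, rank): (10,G1,1), (12,G2,2.5), (12,G3,2.5), (13,G2,4), (14,G3,5), (17,G3,6), (20,G1,7), (21,G1,8.5), (21,G3,8.5), (23,G2,10), (26,G2,11)
Step 2: Sum ranks within each group.
R_1 = 16.5 (n_1 = 3)
R_2 = 27.5 (n_2 = 4)
R_3 = 22 (n_3 = 4)
Step 3: H = 12/(N(N+1)) * sum(R_i^2/n_i) - 3(N+1)
     = 12/(11*12) * (16.5^2/3 + 27.5^2/4 + 22^2/4) - 3*12
     = 0.090909 * 400.812 - 36
     = 0.437500.
Step 4: Ties present; correction factor C = 1 - 12/(11^3 - 11) = 0.990909. Corrected H = 0.437500 / 0.990909 = 0.441514.
Step 5: Under H0, H ~ chi^2(2); p-value = 0.801912.
Step 6: alpha = 0.1. fail to reject H0.

H = 0.4415, df = 2, p = 0.801912, fail to reject H0.


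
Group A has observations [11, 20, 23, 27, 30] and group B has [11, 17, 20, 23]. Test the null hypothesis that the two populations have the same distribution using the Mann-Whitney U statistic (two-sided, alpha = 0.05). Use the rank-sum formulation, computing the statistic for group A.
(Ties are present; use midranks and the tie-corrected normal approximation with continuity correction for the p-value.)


Step 1: Combine and sort all 9 observations; assign midranks.
sorted (value, group): (11,X), (11,Y), (17,Y), (20,X), (20,Y), (23,X), (23,Y), (27,X), (30,X)
ranks: 11->1.5, 11->1.5, 17->3, 20->4.5, 20->4.5, 23->6.5, 23->6.5, 27->8, 30->9
Step 2: Rank sum for X: R1 = 1.5 + 4.5 + 6.5 + 8 + 9 = 29.5.
Step 3: U_X = R1 - n1(n1+1)/2 = 29.5 - 5*6/2 = 29.5 - 15 = 14.5.
       U_Y = n1*n2 - U_X = 20 - 14.5 = 5.5.
Step 4: Ties are present, so use the tie-corrected normal approximation (with continuity correction) for the p-value.
Step 5: p-value = 0.321062; compare to alpha = 0.05. fail to reject H0.

U_X = 14.5, p = 0.321062, fail to reject H0 at alpha = 0.05.


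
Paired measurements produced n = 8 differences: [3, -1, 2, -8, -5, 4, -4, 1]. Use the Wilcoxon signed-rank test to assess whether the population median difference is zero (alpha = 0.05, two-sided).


Step 1: Drop any zero differences (none here) and take |d_i|.
|d| = [3, 1, 2, 8, 5, 4, 4, 1]
Step 2: Midrank |d_i| (ties get averaged ranks).
ranks: |3|->4, |1|->1.5, |2|->3, |8|->8, |5|->7, |4|->5.5, |4|->5.5, |1|->1.5
Step 3: Attach original signs; sum ranks with positive sign and with negative sign.
W+ = 4 + 3 + 5.5 + 1.5 = 14
W- = 1.5 + 8 + 7 + 5.5 = 22
(Check: W+ + W- = 36 should equal n(n+1)/2 = 36.)
Step 4: Test statistic W = min(W+, W-) = 14.
Step 5: Ties in |d|, so use the tie-corrected normal approximation.
        E[W] = n(n+1)/4 = 8*9/4 = 18.
        Tie groups: |d|=1 (t=2), |d|=4 (t=2); sum(t^3 - t) = 12.
        Var[W] = n(n+1)(2n+1)/24 - sum(t^3-t)/48 = 1224/24 - 12/48 = 50.75.
        z = (W - E[W]) / sqrt(Var[W]) = (14 - 18) / 7.1239 = -0.5615.
        Two-sided p = 2*Phi(z) = 0.574464.
Step 6: alpha = 0.05. fail to reject H0.

W+ = 14, W- = 22, W = min = 14, p = 0.574464, fail to reject H0.


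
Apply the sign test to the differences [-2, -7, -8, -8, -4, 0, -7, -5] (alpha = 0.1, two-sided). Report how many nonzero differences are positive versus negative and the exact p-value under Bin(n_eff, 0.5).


Step 1: Discard zero differences. Original n = 8; n_eff = number of nonzero differences = 7.
Nonzero differences (with sign): -2, -7, -8, -8, -4, -7, -5
Step 2: Count signs: positive = 0, negative = 7.
Step 3: Under H0: P(positive) = 0.5, so the number of positives S ~ Bin(7, 0.5).
Step 4: Two-sided exact p-value = sum of Bin(7,0.5) probabilities at or below the observed probability = 0.015625.
Step 5: alpha = 0.1. reject H0.

n_eff = 7, pos = 0, neg = 7, p = 0.015625, reject H0.


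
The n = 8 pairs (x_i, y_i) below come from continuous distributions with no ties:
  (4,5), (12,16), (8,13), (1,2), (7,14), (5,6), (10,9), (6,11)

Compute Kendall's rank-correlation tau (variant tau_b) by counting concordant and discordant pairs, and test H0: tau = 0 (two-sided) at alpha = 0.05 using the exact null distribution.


Step 1: Enumerate the 28 unordered pairs (i,j) with i<j and classify each by sign(x_j-x_i) * sign(y_j-y_i).
  (1,2):dx=+8,dy=+11->C; (1,3):dx=+4,dy=+8->C; (1,4):dx=-3,dy=-3->C; (1,5):dx=+3,dy=+9->C
  (1,6):dx=+1,dy=+1->C; (1,7):dx=+6,dy=+4->C; (1,8):dx=+2,dy=+6->C; (2,3):dx=-4,dy=-3->C
  (2,4):dx=-11,dy=-14->C; (2,5):dx=-5,dy=-2->C; (2,6):dx=-7,dy=-10->C; (2,7):dx=-2,dy=-7->C
  (2,8):dx=-6,dy=-5->C; (3,4):dx=-7,dy=-11->C; (3,5):dx=-1,dy=+1->D; (3,6):dx=-3,dy=-7->C
  (3,7):dx=+2,dy=-4->D; (3,8):dx=-2,dy=-2->C; (4,5):dx=+6,dy=+12->C; (4,6):dx=+4,dy=+4->C
  (4,7):dx=+9,dy=+7->C; (4,8):dx=+5,dy=+9->C; (5,6):dx=-2,dy=-8->C; (5,7):dx=+3,dy=-5->D
  (5,8):dx=-1,dy=-3->C; (6,7):dx=+5,dy=+3->C; (6,8):dx=+1,dy=+5->C; (7,8):dx=-4,dy=+2->D
Step 2: C = 24, D = 4, total pairs = 28.
Step 3: tau = (C - D)/(n(n-1)/2) = (24 - 4)/28 = 0.714286.
Step 4: Exact two-sided p-value (enumerate n! = 40320 permutations of y under H0): p = 0.014137.
Step 5: alpha = 0.05. reject H0.

tau_b = 0.7143 (C=24, D=4), p = 0.014137, reject H0.


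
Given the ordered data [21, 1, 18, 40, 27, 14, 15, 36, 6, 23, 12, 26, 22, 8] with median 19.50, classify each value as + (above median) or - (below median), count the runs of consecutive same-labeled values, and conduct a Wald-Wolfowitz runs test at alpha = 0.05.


Step 1: Compute median = 19.50; label A = above, B = below.
Labels in order: ABBAABBABABAAB  (n_A = 7, n_B = 7)
Step 2: Count runs R = 10.
Step 3: Under H0 (random ordering), E[R] = 2*n_A*n_B/(n_A+n_B) + 1 = 2*7*7/14 + 1 = 8.0000.
        Var[R] = 2*n_A*n_B*(2*n_A*n_B - n_A - n_B) / ((n_A+n_B)^2 * (n_A+n_B-1)) = 8232/2548 = 3.2308.
        SD[R] = 1.7974.
Step 4: Continuity-corrected z = (R - 0.5 - E[R]) / SD[R] = (10 - 0.5 - 8.0000) / 1.7974 = 0.8345.
Step 5: Two-sided p-value via normal approximation = 2*(1 - Phi(|z|)) = 0.403986.
Step 6: alpha = 0.05. fail to reject H0.

R = 10, z = 0.8345, p = 0.403986, fail to reject H0.


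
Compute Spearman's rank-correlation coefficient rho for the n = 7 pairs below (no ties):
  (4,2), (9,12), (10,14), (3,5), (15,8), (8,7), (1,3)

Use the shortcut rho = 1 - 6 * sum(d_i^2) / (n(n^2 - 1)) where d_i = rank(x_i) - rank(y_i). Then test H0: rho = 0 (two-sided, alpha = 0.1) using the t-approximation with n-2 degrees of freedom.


Step 1: Rank x and y separately (midranks; no ties here).
rank(x): 4->3, 9->5, 10->6, 3->2, 15->7, 8->4, 1->1
rank(y): 2->1, 12->6, 14->7, 5->3, 8->5, 7->4, 3->2
Step 2: d_i = R_x(i) - R_y(i); compute d_i^2.
  (3-1)^2=4, (5-6)^2=1, (6-7)^2=1, (2-3)^2=1, (7-5)^2=4, (4-4)^2=0, (1-2)^2=1
sum(d^2) = 12.
Step 3: rho = 1 - 6*12 / (7*(7^2 - 1)) = 1 - 72/336 = 0.785714.
Step 4: Under H0, t = rho * sqrt((n-2)/(1-rho^2)) = 2.8402 ~ t(5).
Step 5: Two-sided p-value from the t-distribution with 5 df = 0.036238.
Step 6: alpha = 0.1. reject H0.

rho = 0.7857, p = 0.036238, reject H0 at alpha = 0.1.


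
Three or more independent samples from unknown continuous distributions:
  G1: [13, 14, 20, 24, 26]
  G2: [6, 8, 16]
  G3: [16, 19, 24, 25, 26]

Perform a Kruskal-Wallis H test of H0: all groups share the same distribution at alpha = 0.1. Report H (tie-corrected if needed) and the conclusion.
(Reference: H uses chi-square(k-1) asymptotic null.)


Step 1: Combine all N = 13 observations and assign midranks.
sorted (value, group, rank): (6,G2,1), (8,G2,2), (13,G1,3), (14,G1,4), (16,G2,5.5), (16,G3,5.5), (19,G3,7), (20,G1,8), (24,G1,9.5), (24,G3,9.5), (25,G3,11), (26,G1,12.5), (26,G3,12.5)
Step 2: Sum ranks within each group.
R_1 = 37 (n_1 = 5)
R_2 = 8.5 (n_2 = 3)
R_3 = 45.5 (n_3 = 5)
Step 3: H = 12/(N(N+1)) * sum(R_i^2/n_i) - 3(N+1)
     = 12/(13*14) * (37^2/5 + 8.5^2/3 + 45.5^2/5) - 3*14
     = 0.065934 * 711.933 - 42
     = 4.940659.
Step 4: Ties present; correction factor C = 1 - 18/(13^3 - 13) = 0.991758. Corrected H = 4.940659 / 0.991758 = 4.981717.
Step 5: Under H0, H ~ chi^2(2); p-value = 0.082839.
Step 6: alpha = 0.1. reject H0.

H = 4.9817, df = 2, p = 0.082839, reject H0.


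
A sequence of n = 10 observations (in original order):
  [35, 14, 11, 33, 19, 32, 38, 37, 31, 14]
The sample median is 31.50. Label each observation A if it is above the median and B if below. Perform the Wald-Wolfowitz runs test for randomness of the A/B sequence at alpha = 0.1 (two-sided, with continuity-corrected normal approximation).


Step 1: Compute median = 31.50; label A = above, B = below.
Labels in order: ABBABAAABB  (n_A = 5, n_B = 5)
Step 2: Count runs R = 6.
Step 3: Under H0 (random ordering), E[R] = 2*n_A*n_B/(n_A+n_B) + 1 = 2*5*5/10 + 1 = 6.0000.
        Var[R] = 2*n_A*n_B*(2*n_A*n_B - n_A - n_B) / ((n_A+n_B)^2 * (n_A+n_B-1)) = 2000/900 = 2.2222.
        SD[R] = 1.4907.
Step 4: R = E[R], so z = 0 with no continuity correction.
Step 5: Two-sided p-value via normal approximation = 2*(1 - Phi(|z|)) = 1.000000.
Step 6: alpha = 0.1. fail to reject H0.

R = 6, z = 0.0000, p = 1.000000, fail to reject H0.


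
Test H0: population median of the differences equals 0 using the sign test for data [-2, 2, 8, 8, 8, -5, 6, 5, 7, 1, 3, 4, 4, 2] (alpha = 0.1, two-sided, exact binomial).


Step 1: Discard zero differences. Original n = 14; n_eff = number of nonzero differences = 14.
Nonzero differences (with sign): -2, +2, +8, +8, +8, -5, +6, +5, +7, +1, +3, +4, +4, +2
Step 2: Count signs: positive = 12, negative = 2.
Step 3: Under H0: P(positive) = 0.5, so the number of positives S ~ Bin(14, 0.5).
Step 4: Two-sided exact p-value = sum of Bin(14,0.5) probabilities at or below the observed probability = 0.012939.
Step 5: alpha = 0.1. reject H0.

n_eff = 14, pos = 12, neg = 2, p = 0.012939, reject H0.


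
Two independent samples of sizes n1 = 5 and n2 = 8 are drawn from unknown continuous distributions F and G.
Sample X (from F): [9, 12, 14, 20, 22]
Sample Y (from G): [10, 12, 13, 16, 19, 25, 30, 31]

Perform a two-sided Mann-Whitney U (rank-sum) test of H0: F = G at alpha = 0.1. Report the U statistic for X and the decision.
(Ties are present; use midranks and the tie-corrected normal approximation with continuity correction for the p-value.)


Step 1: Combine and sort all 13 observations; assign midranks.
sorted (value, group): (9,X), (10,Y), (12,X), (12,Y), (13,Y), (14,X), (16,Y), (19,Y), (20,X), (22,X), (25,Y), (30,Y), (31,Y)
ranks: 9->1, 10->2, 12->3.5, 12->3.5, 13->5, 14->6, 16->7, 19->8, 20->9, 22->10, 25->11, 30->12, 31->13
Step 2: Rank sum for X: R1 = 1 + 3.5 + 6 + 9 + 10 = 29.5.
Step 3: U_X = R1 - n1(n1+1)/2 = 29.5 - 5*6/2 = 29.5 - 15 = 14.5.
       U_Y = n1*n2 - U_X = 40 - 14.5 = 25.5.
Step 4: Ties are present, so use the tie-corrected normal approximation (with continuity correction) for the p-value.
Step 5: p-value = 0.463600; compare to alpha = 0.1. fail to reject H0.

U_X = 14.5, p = 0.463600, fail to reject H0 at alpha = 0.1.


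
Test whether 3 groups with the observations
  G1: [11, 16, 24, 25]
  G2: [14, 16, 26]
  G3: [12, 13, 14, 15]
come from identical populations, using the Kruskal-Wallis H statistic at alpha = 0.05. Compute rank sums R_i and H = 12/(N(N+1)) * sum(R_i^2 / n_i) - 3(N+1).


Step 1: Combine all N = 11 observations and assign midranks.
sorted (value, group, rank): (11,G1,1), (12,G3,2), (13,G3,3), (14,G2,4.5), (14,G3,4.5), (15,G3,6), (16,G1,7.5), (16,G2,7.5), (24,G1,9), (25,G1,10), (26,G2,11)
Step 2: Sum ranks within each group.
R_1 = 27.5 (n_1 = 4)
R_2 = 23 (n_2 = 3)
R_3 = 15.5 (n_3 = 4)
Step 3: H = 12/(N(N+1)) * sum(R_i^2/n_i) - 3(N+1)
     = 12/(11*12) * (27.5^2/4 + 23^2/3 + 15.5^2/4) - 3*12
     = 0.090909 * 425.458 - 36
     = 2.678030.
Step 4: Ties present; correction factor C = 1 - 12/(11^3 - 11) = 0.990909. Corrected H = 2.678030 / 0.990909 = 2.702599.
Step 5: Under H0, H ~ chi^2(2); p-value = 0.258904.
Step 6: alpha = 0.05. fail to reject H0.

H = 2.7026, df = 2, p = 0.258904, fail to reject H0.


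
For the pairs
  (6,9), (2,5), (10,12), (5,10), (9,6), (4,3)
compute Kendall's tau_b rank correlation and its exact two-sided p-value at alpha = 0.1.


Step 1: Enumerate the 15 unordered pairs (i,j) with i<j and classify each by sign(x_j-x_i) * sign(y_j-y_i).
  (1,2):dx=-4,dy=-4->C; (1,3):dx=+4,dy=+3->C; (1,4):dx=-1,dy=+1->D; (1,5):dx=+3,dy=-3->D
  (1,6):dx=-2,dy=-6->C; (2,3):dx=+8,dy=+7->C; (2,4):dx=+3,dy=+5->C; (2,5):dx=+7,dy=+1->C
  (2,6):dx=+2,dy=-2->D; (3,4):dx=-5,dy=-2->C; (3,5):dx=-1,dy=-6->C; (3,6):dx=-6,dy=-9->C
  (4,5):dx=+4,dy=-4->D; (4,6):dx=-1,dy=-7->C; (5,6):dx=-5,dy=-3->C
Step 2: C = 11, D = 4, total pairs = 15.
Step 3: tau = (C - D)/(n(n-1)/2) = (11 - 4)/15 = 0.466667.
Step 4: Exact two-sided p-value (enumerate n! = 720 permutations of y under H0): p = 0.272222.
Step 5: alpha = 0.1. fail to reject H0.

tau_b = 0.4667 (C=11, D=4), p = 0.272222, fail to reject H0.


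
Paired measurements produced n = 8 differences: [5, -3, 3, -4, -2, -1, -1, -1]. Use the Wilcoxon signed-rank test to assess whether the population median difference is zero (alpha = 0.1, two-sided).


Step 1: Drop any zero differences (none here) and take |d_i|.
|d| = [5, 3, 3, 4, 2, 1, 1, 1]
Step 2: Midrank |d_i| (ties get averaged ranks).
ranks: |5|->8, |3|->5.5, |3|->5.5, |4|->7, |2|->4, |1|->2, |1|->2, |1|->2
Step 3: Attach original signs; sum ranks with positive sign and with negative sign.
W+ = 8 + 5.5 = 13.5
W- = 5.5 + 7 + 4 + 2 + 2 + 2 = 22.5
(Check: W+ + W- = 36 should equal n(n+1)/2 = 36.)
Step 4: Test statistic W = min(W+, W-) = 13.5.
Step 5: Ties in |d|, so use the tie-corrected normal approximation.
        E[W] = n(n+1)/4 = 8*9/4 = 18.
        Tie groups: |d|=1 (t=3), |d|=3 (t=2); sum(t^3 - t) = 30.
        Var[W] = n(n+1)(2n+1)/24 - sum(t^3-t)/48 = 1224/24 - 30/48 = 50.375.
        z = (W - E[W]) / sqrt(Var[W]) = (13.5 - 18) / 7.0975 = -0.6340.
        Two-sided p = 2*Phi(z) = 0.526066.
Step 6: alpha = 0.1. fail to reject H0.

W+ = 13.5, W- = 22.5, W = min = 13.5, p = 0.526066, fail to reject H0.


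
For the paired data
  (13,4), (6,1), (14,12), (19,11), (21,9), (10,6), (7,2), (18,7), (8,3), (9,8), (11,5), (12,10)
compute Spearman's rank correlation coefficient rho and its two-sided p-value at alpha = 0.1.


Step 1: Rank x and y separately (midranks; no ties here).
rank(x): 13->8, 6->1, 14->9, 19->11, 21->12, 10->5, 7->2, 18->10, 8->3, 9->4, 11->6, 12->7
rank(y): 4->4, 1->1, 12->12, 11->11, 9->9, 6->6, 2->2, 7->7, 3->3, 8->8, 5->5, 10->10
Step 2: d_i = R_x(i) - R_y(i); compute d_i^2.
  (8-4)^2=16, (1-1)^2=0, (9-12)^2=9, (11-11)^2=0, (12-9)^2=9, (5-6)^2=1, (2-2)^2=0, (10-7)^2=9, (3-3)^2=0, (4-8)^2=16, (6-5)^2=1, (7-10)^2=9
sum(d^2) = 70.
Step 3: rho = 1 - 6*70 / (12*(12^2 - 1)) = 1 - 420/1716 = 0.755245.
Step 4: Under H0, t = rho * sqrt((n-2)/(1-rho^2)) = 3.6438 ~ t(10).
Step 5: Two-sided p-value from the t-distribution with 10 df = 0.004508.
Step 6: alpha = 0.1. reject H0.

rho = 0.7552, p = 0.004508, reject H0 at alpha = 0.1.


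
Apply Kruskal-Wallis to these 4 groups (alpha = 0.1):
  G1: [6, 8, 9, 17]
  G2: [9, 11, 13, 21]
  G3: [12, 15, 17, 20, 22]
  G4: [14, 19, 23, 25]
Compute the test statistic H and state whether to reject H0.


Step 1: Combine all N = 17 observations and assign midranks.
sorted (value, group, rank): (6,G1,1), (8,G1,2), (9,G1,3.5), (9,G2,3.5), (11,G2,5), (12,G3,6), (13,G2,7), (14,G4,8), (15,G3,9), (17,G1,10.5), (17,G3,10.5), (19,G4,12), (20,G3,13), (21,G2,14), (22,G3,15), (23,G4,16), (25,G4,17)
Step 2: Sum ranks within each group.
R_1 = 17 (n_1 = 4)
R_2 = 29.5 (n_2 = 4)
R_3 = 53.5 (n_3 = 5)
R_4 = 53 (n_4 = 4)
Step 3: H = 12/(N(N+1)) * sum(R_i^2/n_i) - 3(N+1)
     = 12/(17*18) * (17^2/4 + 29.5^2/4 + 53.5^2/5 + 53^2/4) - 3*18
     = 0.039216 * 1564.51 - 54
     = 7.353431.
Step 4: Ties present; correction factor C = 1 - 12/(17^3 - 17) = 0.997549. Corrected H = 7.353431 / 0.997549 = 7.371499.
Step 5: Under H0, H ~ chi^2(3); p-value = 0.060954.
Step 6: alpha = 0.1. reject H0.

H = 7.3715, df = 3, p = 0.060954, reject H0.


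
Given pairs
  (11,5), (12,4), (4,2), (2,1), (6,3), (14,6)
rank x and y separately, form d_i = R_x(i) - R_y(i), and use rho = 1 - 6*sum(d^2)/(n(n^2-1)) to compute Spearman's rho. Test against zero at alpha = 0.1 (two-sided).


Step 1: Rank x and y separately (midranks; no ties here).
rank(x): 11->4, 12->5, 4->2, 2->1, 6->3, 14->6
rank(y): 5->5, 4->4, 2->2, 1->1, 3->3, 6->6
Step 2: d_i = R_x(i) - R_y(i); compute d_i^2.
  (4-5)^2=1, (5-4)^2=1, (2-2)^2=0, (1-1)^2=0, (3-3)^2=0, (6-6)^2=0
sum(d^2) = 2.
Step 3: rho = 1 - 6*2 / (6*(6^2 - 1)) = 1 - 12/210 = 0.942857.
Step 4: Under H0, t = rho * sqrt((n-2)/(1-rho^2)) = 5.6595 ~ t(4).
Step 5: Two-sided p-value from the t-distribution with 4 df = 0.004805.
Step 6: alpha = 0.1. reject H0.

rho = 0.9429, p = 0.004805, reject H0 at alpha = 0.1.


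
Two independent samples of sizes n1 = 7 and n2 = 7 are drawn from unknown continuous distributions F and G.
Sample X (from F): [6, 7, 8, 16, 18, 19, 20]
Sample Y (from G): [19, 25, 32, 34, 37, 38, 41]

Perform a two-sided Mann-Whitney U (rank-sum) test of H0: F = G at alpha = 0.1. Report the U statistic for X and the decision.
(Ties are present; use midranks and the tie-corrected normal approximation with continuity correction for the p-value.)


Step 1: Combine and sort all 14 observations; assign midranks.
sorted (value, group): (6,X), (7,X), (8,X), (16,X), (18,X), (19,X), (19,Y), (20,X), (25,Y), (32,Y), (34,Y), (37,Y), (38,Y), (41,Y)
ranks: 6->1, 7->2, 8->3, 16->4, 18->5, 19->6.5, 19->6.5, 20->8, 25->9, 32->10, 34->11, 37->12, 38->13, 41->14
Step 2: Rank sum for X: R1 = 1 + 2 + 3 + 4 + 5 + 6.5 + 8 = 29.5.
Step 3: U_X = R1 - n1(n1+1)/2 = 29.5 - 7*8/2 = 29.5 - 28 = 1.5.
       U_Y = n1*n2 - U_X = 49 - 1.5 = 47.5.
Step 4: Ties are present, so use the tie-corrected normal approximation (with continuity correction) for the p-value.
Step 5: p-value = 0.004001; compare to alpha = 0.1. reject H0.

U_X = 1.5, p = 0.004001, reject H0 at alpha = 0.1.


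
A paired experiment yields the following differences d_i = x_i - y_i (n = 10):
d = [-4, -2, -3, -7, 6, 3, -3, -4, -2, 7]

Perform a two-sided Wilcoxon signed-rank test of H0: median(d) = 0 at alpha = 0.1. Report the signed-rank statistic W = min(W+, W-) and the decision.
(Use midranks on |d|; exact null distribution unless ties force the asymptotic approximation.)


Step 1: Drop any zero differences (none here) and take |d_i|.
|d| = [4, 2, 3, 7, 6, 3, 3, 4, 2, 7]
Step 2: Midrank |d_i| (ties get averaged ranks).
ranks: |4|->6.5, |2|->1.5, |3|->4, |7|->9.5, |6|->8, |3|->4, |3|->4, |4|->6.5, |2|->1.5, |7|->9.5
Step 3: Attach original signs; sum ranks with positive sign and with negative sign.
W+ = 8 + 4 + 9.5 = 21.5
W- = 6.5 + 1.5 + 4 + 9.5 + 4 + 6.5 + 1.5 = 33.5
(Check: W+ + W- = 55 should equal n(n+1)/2 = 55.)
Step 4: Test statistic W = min(W+, W-) = 21.5.
Step 5: Ties in |d|, so use the tie-corrected normal approximation.
        E[W] = n(n+1)/4 = 10*11/4 = 27.5.
        Tie groups: |d|=2 (t=2), |d|=3 (t=3), |d|=4 (t=2), |d|=7 (t=2); sum(t^3 - t) = 42.
        Var[W] = n(n+1)(2n+1)/24 - sum(t^3-t)/48 = 2310/24 - 42/48 = 95.375.
        z = (W - E[W]) / sqrt(Var[W]) = (21.5 - 27.5) / 9.7660 = -0.6144.
        Two-sided p = 2*Phi(z) = 0.538967.
Step 6: alpha = 0.1. fail to reject H0.

W+ = 21.5, W- = 33.5, W = min = 21.5, p = 0.538967, fail to reject H0.
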